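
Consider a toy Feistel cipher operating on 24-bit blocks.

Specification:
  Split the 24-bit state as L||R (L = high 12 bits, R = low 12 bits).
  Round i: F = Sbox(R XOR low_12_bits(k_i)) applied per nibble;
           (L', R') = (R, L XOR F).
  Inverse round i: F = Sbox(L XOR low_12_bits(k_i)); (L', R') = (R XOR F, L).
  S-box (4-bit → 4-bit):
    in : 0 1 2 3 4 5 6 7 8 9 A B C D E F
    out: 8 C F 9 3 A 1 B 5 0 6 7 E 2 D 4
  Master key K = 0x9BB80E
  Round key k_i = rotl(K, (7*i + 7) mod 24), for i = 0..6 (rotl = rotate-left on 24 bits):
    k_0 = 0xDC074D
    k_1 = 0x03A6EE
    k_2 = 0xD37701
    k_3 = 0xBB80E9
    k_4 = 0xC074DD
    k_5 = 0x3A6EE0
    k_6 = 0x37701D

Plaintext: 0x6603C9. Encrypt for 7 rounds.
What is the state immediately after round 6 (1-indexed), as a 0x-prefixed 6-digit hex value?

0xD908DD

s_0 = plaintext = 0x6603C9
s_1 = Round(s_0, k_0) = 0x3C9533
s_2 = Round(s_1, k_1) = 0x533AEB
s_3 = Round(s_2, k_2) = 0xAEB7E5
s_4 = Round(s_3, k_3) = 0x7E5165
s_5 = Round(s_4, k_4) = 0x165D90
s_6 = Round(s_5, k_5) = 0xD908DD
s_7 = Round(s_6, k_6) = 0x8DD878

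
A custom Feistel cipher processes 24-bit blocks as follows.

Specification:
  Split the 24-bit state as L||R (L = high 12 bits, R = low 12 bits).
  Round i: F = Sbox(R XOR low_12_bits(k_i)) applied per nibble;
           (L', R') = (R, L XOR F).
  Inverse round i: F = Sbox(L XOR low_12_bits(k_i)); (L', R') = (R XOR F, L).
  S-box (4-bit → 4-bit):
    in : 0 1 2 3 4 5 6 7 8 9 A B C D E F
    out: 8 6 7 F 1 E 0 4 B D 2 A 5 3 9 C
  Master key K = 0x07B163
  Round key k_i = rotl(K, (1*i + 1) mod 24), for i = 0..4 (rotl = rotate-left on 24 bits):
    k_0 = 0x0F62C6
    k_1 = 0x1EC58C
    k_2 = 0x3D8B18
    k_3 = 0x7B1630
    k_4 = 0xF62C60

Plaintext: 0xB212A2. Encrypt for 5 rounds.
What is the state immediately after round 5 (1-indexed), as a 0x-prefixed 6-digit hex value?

s_0 = plaintext = 0xB212A2
s_1 = Round(s_0, k_0) = 0x2A2320
s_2 = Round(s_1, k_1) = 0x320287
s_3 = Round(s_2, k_2) = 0x287EFC
s_4 = Round(s_3, k_3) = 0xEFC9D2
s_5 = Round(s_4, k_4) = 0x9D205B

0x9D205B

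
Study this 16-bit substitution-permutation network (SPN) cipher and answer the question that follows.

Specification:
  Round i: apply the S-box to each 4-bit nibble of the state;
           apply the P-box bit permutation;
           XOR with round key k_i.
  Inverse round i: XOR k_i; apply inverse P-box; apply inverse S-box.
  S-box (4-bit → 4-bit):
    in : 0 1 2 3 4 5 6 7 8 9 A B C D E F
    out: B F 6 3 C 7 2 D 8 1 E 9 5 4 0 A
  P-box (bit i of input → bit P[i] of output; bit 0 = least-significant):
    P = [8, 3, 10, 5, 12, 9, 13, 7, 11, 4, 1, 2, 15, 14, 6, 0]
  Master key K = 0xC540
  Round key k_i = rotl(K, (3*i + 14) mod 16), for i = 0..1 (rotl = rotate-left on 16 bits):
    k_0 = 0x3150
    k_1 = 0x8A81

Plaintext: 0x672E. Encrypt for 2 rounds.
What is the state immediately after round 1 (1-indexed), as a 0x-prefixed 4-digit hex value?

0x5B56

s_0 = plaintext = 0x672E
s_1 = Round(s_0, k_0) = 0x5B56
s_2 = Round(s_1, k_1) = 0x70CD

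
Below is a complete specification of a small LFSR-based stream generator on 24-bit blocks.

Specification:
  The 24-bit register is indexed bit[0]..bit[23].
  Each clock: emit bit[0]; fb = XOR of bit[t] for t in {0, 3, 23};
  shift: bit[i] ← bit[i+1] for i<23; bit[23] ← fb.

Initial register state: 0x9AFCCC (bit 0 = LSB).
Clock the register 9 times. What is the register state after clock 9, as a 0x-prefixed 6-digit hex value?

0x664D7E

reg_0 = 0x9AFCCC
clock 1: out=0, reg = 0x4D7E66
clock 2: out=0, reg = 0x26BF33
clock 3: out=1, reg = 0x935F99
clock 4: out=1, reg = 0xC9AFCC
clock 5: out=0, reg = 0x64D7E6
clock 6: out=0, reg = 0x326BF3
clock 7: out=1, reg = 0x9935F9
clock 8: out=1, reg = 0xCC9AFC
clock 9: out=0, reg = 0x664D7E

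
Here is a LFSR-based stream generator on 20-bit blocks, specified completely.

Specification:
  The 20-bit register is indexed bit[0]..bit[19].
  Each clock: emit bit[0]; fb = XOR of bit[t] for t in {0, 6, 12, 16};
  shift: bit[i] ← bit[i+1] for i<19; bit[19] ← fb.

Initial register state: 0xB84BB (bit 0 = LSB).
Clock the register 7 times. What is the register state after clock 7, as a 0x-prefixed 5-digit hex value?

reg_0 = 0xB84BB
clock 1: out=1, reg = 0x5C25D
clock 2: out=1, reg = 0xAE12E
clock 3: out=0, reg = 0x57097
clock 4: out=1, reg = 0xAB84B
clock 5: out=1, reg = 0xD5C25
clock 6: out=1, reg = 0xEAE12
clock 7: out=0, reg = 0x75709

0x75709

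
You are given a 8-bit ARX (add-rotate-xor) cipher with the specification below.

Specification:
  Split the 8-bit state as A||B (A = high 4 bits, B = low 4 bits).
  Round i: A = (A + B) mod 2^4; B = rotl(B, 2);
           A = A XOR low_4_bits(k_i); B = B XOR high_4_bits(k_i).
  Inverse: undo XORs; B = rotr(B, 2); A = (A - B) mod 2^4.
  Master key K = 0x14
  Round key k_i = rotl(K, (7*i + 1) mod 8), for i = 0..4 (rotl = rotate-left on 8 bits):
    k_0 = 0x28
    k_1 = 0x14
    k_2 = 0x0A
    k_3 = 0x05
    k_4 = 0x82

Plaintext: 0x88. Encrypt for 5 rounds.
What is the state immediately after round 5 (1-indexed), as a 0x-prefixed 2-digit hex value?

0xDC

s_0 = plaintext = 0x88
s_1 = Round(s_0, k_0) = 0x80
s_2 = Round(s_1, k_1) = 0xC1
s_3 = Round(s_2, k_2) = 0x74
s_4 = Round(s_3, k_3) = 0xE1
s_5 = Round(s_4, k_4) = 0xDC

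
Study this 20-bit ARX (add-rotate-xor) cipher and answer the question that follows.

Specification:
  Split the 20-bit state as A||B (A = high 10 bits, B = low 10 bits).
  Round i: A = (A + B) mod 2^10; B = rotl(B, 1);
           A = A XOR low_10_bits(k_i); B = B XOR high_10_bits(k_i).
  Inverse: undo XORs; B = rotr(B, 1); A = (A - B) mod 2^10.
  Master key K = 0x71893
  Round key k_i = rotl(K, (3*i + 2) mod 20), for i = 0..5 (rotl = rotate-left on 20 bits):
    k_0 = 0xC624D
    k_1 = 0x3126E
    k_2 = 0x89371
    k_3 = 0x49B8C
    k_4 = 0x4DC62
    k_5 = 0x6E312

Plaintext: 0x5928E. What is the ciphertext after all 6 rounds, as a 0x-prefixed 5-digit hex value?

0x10698

s_0 = plaintext = 0x5928E
s_1 = Round(s_0, k_0) = 0x6FE05
s_2 = Round(s_1, k_1) = 0x6A8CF
s_3 = Round(s_2, k_2) = 0x423BA
s_4 = Round(s_3, k_3) = 0xD3A53
s_5 = Round(s_4, k_4) = 0x70D90
s_6 = Round(s_5, k_5) = 0x10698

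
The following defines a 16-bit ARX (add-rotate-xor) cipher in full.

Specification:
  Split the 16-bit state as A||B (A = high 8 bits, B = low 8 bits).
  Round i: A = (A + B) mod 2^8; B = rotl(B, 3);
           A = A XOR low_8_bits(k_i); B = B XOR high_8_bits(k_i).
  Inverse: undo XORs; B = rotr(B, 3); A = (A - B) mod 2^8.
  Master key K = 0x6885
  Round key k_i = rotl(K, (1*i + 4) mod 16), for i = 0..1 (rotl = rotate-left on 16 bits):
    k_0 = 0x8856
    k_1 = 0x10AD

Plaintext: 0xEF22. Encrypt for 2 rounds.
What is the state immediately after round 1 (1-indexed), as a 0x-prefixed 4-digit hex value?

0x4799

s_0 = plaintext = 0xEF22
s_1 = Round(s_0, k_0) = 0x4799
s_2 = Round(s_1, k_1) = 0x4DDC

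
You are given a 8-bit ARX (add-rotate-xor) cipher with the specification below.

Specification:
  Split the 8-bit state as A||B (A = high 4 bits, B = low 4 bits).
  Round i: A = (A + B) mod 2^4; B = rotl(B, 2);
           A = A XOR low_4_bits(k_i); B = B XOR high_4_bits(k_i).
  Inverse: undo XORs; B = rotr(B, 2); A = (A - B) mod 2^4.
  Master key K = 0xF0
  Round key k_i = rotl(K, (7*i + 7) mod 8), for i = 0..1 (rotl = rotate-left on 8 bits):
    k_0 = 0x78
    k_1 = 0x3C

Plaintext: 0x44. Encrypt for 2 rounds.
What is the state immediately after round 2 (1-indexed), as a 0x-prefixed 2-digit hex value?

s_0 = plaintext = 0x44
s_1 = Round(s_0, k_0) = 0x06
s_2 = Round(s_1, k_1) = 0xAA

0xAA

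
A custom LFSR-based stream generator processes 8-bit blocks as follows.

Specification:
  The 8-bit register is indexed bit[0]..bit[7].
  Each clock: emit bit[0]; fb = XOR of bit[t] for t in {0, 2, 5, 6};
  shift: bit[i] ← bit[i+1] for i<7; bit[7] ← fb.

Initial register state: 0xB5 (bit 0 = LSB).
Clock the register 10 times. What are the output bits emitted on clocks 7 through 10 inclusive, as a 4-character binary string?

reg_0 = 0xB5
clock 1: out=1, reg = 0xDA
clock 2: out=0, reg = 0xED
clock 3: out=1, reg = 0x76
clock 4: out=0, reg = 0xBB
clock 5: out=1, reg = 0x5D
clock 6: out=1, reg = 0xAE
clock 7: out=0, reg = 0x57
clock 8: out=1, reg = 0xAB
clock 9: out=1, reg = 0x55
clock 10: out=1, reg = 0xAA

0111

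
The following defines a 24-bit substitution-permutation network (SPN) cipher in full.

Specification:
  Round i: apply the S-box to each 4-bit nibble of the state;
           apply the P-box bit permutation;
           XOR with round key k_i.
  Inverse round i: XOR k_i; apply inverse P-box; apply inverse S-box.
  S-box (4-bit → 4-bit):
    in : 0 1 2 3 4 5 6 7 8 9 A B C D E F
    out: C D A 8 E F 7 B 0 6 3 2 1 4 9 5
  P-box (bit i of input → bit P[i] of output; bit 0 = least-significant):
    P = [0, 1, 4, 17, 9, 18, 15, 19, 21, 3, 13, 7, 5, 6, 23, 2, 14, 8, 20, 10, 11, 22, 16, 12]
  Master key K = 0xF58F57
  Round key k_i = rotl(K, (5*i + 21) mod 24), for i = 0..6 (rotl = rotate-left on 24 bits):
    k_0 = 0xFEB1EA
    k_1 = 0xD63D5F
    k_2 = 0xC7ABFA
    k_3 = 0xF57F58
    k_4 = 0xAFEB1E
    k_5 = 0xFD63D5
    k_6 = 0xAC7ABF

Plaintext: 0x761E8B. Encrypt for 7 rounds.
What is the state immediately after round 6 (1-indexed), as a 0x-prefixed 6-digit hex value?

s_0 = plaintext = 0x761E8B
s_1 = Round(s_0, k_0) = 0x0EE84C
s_2 = Round(s_1, k_1) = 0xDBE97A
s_3 = Round(s_2, k_2) = 0xCA88D5
s_4 = Round(s_3, k_3) = 0xF7B64B
s_5 = Round(s_4, k_4) = 0x820654
s_6 = Round(s_5, k_5) = 0x53C4CB
s_7 = Round(s_6, k_6) = 0xED4415

0x53C4CB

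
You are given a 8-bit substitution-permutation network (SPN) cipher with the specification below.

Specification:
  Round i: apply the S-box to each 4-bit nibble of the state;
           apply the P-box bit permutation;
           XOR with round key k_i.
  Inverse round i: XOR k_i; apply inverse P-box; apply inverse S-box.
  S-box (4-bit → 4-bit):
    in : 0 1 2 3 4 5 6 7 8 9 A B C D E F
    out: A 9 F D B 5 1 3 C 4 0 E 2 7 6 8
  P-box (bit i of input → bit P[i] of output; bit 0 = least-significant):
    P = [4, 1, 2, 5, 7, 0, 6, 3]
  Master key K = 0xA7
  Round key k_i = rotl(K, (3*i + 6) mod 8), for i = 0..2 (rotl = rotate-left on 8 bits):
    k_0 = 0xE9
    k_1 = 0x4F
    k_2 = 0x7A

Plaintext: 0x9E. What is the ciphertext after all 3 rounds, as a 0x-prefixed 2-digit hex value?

0xDA

s_0 = plaintext = 0x9E
s_1 = Round(s_0, k_0) = 0xAF
s_2 = Round(s_1, k_1) = 0x6F
s_3 = Round(s_2, k_2) = 0xDA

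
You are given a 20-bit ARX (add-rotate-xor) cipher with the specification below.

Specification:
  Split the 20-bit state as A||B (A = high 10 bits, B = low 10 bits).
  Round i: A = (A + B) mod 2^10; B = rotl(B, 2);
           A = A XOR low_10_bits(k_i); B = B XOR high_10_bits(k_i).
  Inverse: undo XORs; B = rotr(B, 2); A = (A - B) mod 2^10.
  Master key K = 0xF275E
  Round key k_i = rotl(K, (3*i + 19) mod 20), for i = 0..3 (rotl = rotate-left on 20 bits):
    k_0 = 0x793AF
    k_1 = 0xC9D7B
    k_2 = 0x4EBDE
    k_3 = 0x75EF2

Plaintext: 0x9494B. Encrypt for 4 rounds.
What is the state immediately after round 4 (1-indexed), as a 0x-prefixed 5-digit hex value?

s_0 = plaintext = 0x9494B
s_1 = Round(s_0, k_0) = 0x0C8C9
s_2 = Round(s_1, k_1) = 0x60003
s_3 = Round(s_2, k_2) = 0x97536
s_4 = Round(s_3, k_3) = 0x5850E

0x5850E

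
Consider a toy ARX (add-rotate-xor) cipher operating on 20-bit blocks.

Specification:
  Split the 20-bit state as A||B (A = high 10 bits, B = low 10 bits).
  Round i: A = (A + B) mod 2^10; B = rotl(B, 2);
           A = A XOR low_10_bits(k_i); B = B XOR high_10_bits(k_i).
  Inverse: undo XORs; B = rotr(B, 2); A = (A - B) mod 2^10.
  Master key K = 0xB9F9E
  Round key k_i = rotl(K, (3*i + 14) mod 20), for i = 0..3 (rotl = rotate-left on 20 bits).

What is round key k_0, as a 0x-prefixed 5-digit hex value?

K = 0xB9F9E
k_0 = rotl(K, (3*0+14) mod 20) = rotl(K, 14) = 0x7AE7E

0x7AE7E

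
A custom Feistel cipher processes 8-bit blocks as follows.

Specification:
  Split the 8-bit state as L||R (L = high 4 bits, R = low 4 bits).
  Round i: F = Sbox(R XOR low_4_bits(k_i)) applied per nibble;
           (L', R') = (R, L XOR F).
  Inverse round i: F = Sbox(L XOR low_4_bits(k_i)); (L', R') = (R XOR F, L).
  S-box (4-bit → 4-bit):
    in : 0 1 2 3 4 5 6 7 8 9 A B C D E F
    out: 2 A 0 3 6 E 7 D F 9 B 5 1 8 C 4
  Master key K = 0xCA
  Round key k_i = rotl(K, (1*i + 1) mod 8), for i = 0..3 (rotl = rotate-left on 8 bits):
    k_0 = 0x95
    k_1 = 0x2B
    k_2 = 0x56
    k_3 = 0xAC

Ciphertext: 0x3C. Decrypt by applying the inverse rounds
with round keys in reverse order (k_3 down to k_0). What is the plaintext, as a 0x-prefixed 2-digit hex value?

0xAE

s_0 = ciphertext = 0x3C
s_1 = InvRound(s_0, k_3) = 0x83
s_2 = InvRound(s_1, k_2) = 0xF8
s_3 = InvRound(s_2, k_1) = 0xEF
s_4 = InvRound(s_3, k_0) = 0xAE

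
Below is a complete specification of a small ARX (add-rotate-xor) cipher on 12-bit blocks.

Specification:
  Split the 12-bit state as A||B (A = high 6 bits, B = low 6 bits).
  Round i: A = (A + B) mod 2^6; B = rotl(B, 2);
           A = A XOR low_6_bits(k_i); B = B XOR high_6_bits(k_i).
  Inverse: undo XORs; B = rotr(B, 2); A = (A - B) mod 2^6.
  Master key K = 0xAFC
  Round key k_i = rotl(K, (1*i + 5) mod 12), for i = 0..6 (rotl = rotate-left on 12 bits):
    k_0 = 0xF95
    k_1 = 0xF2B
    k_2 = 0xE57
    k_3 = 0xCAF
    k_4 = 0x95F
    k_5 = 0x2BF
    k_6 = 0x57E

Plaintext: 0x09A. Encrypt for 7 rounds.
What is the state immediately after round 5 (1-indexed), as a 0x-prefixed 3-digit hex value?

s_0 = plaintext = 0x09A
s_1 = Round(s_0, k_0) = 0x257
s_2 = Round(s_1, k_1) = 0x2E1
s_3 = Round(s_2, k_2) = 0xEFF
s_4 = Round(s_3, k_3) = 0x54D
s_5 = Round(s_4, k_4) = 0xF51
s_6 = Round(s_5, k_5) = 0xC4F
s_7 = Round(s_6, k_6) = 0xFA9

0xF51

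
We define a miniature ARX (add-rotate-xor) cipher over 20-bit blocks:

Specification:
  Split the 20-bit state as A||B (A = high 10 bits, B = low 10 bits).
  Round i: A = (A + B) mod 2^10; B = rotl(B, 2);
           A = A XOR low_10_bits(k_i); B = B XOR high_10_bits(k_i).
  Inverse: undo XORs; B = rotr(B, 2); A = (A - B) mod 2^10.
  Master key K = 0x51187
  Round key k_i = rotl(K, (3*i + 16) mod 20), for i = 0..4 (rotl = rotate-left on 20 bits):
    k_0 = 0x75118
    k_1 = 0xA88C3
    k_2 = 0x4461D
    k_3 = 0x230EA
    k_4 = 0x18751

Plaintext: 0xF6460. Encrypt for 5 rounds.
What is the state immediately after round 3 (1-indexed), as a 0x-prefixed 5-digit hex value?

s_0 = plaintext = 0xF6460
s_1 = Round(s_0, k_0) = 0x48454
s_2 = Round(s_1, k_1) = 0x6DBF2
s_3 = Round(s_2, k_2) = 0xED6DA
s_4 = Round(s_3, k_3) = 0x997E6
s_5 = Round(s_4, k_4) = 0x46BFA

0xED6DA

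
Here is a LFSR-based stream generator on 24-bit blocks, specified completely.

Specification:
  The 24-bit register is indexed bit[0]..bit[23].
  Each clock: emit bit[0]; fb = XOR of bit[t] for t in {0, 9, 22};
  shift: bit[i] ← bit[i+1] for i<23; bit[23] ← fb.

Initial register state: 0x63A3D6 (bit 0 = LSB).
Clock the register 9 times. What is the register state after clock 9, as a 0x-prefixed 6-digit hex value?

reg_0 = 0x63A3D6
clock 1: out=0, reg = 0x31D1EB
clock 2: out=1, reg = 0x98E8F5
clock 3: out=1, reg = 0xCC747A
clock 4: out=0, reg = 0xE63A3D
clock 5: out=1, reg = 0xF31D1E
clock 6: out=0, reg = 0xF98E8F
clock 7: out=1, reg = 0xFCC747
clock 8: out=1, reg = 0xFE63A3
clock 9: out=1, reg = 0xFF31D1

0xFF31D1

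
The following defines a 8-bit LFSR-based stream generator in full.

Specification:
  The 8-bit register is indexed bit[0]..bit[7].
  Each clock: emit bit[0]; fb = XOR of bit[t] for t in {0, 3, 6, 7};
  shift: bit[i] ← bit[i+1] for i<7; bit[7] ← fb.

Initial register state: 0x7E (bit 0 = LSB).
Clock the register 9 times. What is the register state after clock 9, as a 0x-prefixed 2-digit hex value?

0x08

reg_0 = 0x7E
clock 1: out=0, reg = 0x3F
clock 2: out=1, reg = 0x1F
clock 3: out=1, reg = 0x0F
clock 4: out=1, reg = 0x07
clock 5: out=1, reg = 0x83
clock 6: out=1, reg = 0x41
clock 7: out=1, reg = 0x20
clock 8: out=0, reg = 0x10
clock 9: out=0, reg = 0x08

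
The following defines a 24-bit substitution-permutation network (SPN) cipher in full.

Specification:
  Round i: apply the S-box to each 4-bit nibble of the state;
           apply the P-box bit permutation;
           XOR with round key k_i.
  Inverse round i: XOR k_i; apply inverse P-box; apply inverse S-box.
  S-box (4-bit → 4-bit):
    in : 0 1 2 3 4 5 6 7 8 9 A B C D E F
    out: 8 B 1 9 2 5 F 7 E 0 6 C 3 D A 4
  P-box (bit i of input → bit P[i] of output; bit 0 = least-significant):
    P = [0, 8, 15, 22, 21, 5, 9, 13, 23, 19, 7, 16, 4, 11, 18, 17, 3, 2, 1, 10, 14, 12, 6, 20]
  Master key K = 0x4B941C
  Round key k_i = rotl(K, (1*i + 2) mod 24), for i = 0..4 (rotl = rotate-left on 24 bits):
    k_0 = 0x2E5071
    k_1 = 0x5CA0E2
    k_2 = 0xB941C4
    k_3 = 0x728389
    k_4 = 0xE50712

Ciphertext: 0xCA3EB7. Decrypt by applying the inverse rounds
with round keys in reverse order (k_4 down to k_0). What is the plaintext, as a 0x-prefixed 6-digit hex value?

s_0 = ciphertext = 0xCA3EB7
s_1 = InvRound(s_0, k_4) = 0x44881C
s_2 = InvRound(s_1, k_3) = 0x046F5C
s_3 = InvRound(s_2, k_2) = 0x0376D9
s_4 = InvRound(s_3, k_1) = 0x1DDEAD
s_5 = InvRound(s_4, k_0) = 0xB11B5F

0xB11B5F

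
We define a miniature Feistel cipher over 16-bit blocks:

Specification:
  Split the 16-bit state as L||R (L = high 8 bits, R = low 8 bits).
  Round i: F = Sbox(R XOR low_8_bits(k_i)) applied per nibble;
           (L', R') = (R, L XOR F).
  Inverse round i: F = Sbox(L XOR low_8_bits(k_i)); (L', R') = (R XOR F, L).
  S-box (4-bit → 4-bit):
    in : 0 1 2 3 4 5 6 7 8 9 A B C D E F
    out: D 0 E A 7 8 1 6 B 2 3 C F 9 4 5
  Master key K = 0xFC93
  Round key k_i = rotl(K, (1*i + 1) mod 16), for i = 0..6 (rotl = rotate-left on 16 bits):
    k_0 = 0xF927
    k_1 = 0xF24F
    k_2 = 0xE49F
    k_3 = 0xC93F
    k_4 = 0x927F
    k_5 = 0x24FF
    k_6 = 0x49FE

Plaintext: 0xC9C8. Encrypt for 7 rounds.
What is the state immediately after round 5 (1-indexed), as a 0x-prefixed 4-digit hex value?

s_0 = plaintext = 0xC9C8
s_1 = Round(s_0, k_0) = 0xC88C
s_2 = Round(s_1, k_1) = 0x8C32
s_3 = Round(s_2, k_2) = 0x32B5
s_4 = Round(s_3, k_3) = 0xB581
s_5 = Round(s_4, k_4) = 0x81E1
s_6 = Round(s_5, k_5) = 0xE185
s_7 = Round(s_6, k_6) = 0x858D

0x81E1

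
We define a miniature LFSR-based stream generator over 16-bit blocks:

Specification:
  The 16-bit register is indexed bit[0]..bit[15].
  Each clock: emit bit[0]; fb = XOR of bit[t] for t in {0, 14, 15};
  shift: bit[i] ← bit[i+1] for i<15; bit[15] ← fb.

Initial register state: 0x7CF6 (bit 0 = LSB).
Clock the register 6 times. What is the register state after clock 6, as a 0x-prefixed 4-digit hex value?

reg_0 = 0x7CF6
clock 1: out=0, reg = 0xBE7B
clock 2: out=1, reg = 0x5F3D
clock 3: out=1, reg = 0x2F9E
clock 4: out=0, reg = 0x17CF
clock 5: out=1, reg = 0x8BE7
clock 6: out=1, reg = 0x45F3

0x45F3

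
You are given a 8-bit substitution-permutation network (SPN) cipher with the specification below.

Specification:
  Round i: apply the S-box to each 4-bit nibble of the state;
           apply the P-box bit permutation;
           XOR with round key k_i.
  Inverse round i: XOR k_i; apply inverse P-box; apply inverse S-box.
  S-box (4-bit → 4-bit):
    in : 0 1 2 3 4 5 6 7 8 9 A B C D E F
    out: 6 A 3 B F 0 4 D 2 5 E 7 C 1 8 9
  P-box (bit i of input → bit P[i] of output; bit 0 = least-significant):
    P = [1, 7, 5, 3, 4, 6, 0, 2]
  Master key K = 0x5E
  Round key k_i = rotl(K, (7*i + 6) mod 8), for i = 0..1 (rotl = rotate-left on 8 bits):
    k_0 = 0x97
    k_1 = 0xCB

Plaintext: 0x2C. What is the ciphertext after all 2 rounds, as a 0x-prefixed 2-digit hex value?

0xC5

s_0 = plaintext = 0x2C
s_1 = Round(s_0, k_0) = 0xEF
s_2 = Round(s_1, k_1) = 0xC5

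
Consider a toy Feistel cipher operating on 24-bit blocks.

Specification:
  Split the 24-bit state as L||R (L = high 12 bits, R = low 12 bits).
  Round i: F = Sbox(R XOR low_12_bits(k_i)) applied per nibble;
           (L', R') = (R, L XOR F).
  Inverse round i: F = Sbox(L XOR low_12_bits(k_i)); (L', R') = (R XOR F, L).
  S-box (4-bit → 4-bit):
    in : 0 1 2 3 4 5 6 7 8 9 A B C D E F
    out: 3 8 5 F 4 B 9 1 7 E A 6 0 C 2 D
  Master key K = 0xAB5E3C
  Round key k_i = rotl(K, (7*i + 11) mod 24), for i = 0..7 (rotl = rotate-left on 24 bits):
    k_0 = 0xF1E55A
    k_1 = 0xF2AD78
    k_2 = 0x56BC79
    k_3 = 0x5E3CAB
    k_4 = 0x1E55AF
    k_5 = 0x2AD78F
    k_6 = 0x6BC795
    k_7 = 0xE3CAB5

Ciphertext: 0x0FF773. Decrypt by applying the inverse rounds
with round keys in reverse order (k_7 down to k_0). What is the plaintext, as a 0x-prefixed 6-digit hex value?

0x2DB055

s_0 = ciphertext = 0x0FF773
s_1 = InvRound(s_0, k_7) = 0xD390FF
s_2 = InvRound(s_1, k_6) = 0xA5FD39
s_3 = InvRound(s_2, k_5) = 0x1FAA5F
s_4 = InvRound(s_3, k_4) = 0xEE41FA
s_5 = InvRound(s_4, k_3) = 0x4B7EE4
s_6 = InvRound(s_5, k_2) = 0x9E64B7
s_7 = InvRound(s_6, k_1) = 0x0559E6
s_8 = InvRound(s_7, k_0) = 0x2DB055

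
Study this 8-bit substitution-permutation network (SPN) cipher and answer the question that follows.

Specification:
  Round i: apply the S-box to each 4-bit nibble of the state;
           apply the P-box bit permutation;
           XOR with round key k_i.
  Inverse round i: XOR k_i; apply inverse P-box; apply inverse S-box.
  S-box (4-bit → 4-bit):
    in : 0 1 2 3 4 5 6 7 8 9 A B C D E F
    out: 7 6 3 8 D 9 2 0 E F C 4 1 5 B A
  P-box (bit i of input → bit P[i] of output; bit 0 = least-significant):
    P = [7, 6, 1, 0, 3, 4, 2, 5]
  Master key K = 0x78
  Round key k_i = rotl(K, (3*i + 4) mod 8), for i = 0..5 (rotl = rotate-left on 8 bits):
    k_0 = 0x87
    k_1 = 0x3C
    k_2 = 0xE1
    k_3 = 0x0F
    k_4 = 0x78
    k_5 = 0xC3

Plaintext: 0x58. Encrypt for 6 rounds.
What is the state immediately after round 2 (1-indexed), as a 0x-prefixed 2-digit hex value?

s_0 = plaintext = 0x58
s_1 = Round(s_0, k_0) = 0xEC
s_2 = Round(s_1, k_1) = 0x84
s_3 = Round(s_2, k_2) = 0x56
s_4 = Round(s_3, k_3) = 0x67
s_5 = Round(s_4, k_4) = 0x68
s_6 = Round(s_5, k_5) = 0x90

0x84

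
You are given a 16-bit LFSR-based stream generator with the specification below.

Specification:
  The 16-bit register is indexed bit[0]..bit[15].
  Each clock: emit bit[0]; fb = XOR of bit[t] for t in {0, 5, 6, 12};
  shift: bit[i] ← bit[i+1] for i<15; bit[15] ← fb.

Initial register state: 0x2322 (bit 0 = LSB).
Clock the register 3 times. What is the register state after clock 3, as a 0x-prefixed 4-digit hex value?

0xA464

reg_0 = 0x2322
clock 1: out=0, reg = 0x9191
clock 2: out=1, reg = 0x48C8
clock 3: out=0, reg = 0xA464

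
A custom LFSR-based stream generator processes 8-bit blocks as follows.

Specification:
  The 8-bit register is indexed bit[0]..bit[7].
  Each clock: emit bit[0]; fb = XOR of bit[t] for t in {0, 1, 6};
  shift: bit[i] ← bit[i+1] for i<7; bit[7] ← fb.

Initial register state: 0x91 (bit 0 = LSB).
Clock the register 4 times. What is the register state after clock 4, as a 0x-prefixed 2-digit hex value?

0x79

reg_0 = 0x91
clock 1: out=1, reg = 0xC8
clock 2: out=0, reg = 0xE4
clock 3: out=0, reg = 0xF2
clock 4: out=0, reg = 0x79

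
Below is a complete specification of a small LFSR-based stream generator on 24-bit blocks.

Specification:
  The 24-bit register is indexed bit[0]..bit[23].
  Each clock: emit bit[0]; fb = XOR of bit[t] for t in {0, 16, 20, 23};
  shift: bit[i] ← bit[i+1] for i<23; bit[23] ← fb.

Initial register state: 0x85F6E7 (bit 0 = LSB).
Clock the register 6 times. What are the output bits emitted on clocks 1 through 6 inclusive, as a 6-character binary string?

111001

reg_0 = 0x85F6E7
clock 1: out=1, reg = 0xC2FB73
clock 2: out=1, reg = 0x617DB9
clock 3: out=1, reg = 0x30BEDC
clock 4: out=0, reg = 0x985F6E
clock 5: out=0, reg = 0x4C2FB7
clock 6: out=1, reg = 0xA617DB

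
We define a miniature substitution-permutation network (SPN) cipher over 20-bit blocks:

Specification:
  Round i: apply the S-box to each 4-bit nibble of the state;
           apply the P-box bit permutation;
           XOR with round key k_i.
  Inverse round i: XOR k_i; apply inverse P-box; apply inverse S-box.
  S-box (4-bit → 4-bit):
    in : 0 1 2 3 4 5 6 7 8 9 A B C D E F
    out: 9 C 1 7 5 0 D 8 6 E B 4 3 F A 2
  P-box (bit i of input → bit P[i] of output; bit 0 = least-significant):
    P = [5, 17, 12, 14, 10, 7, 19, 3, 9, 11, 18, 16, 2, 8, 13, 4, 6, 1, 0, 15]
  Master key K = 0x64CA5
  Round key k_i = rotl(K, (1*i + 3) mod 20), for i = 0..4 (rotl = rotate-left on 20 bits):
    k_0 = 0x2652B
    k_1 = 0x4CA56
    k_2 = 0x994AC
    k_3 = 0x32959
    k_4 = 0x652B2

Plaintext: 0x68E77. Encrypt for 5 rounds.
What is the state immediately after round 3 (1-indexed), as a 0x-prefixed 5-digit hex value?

0x3C15E

s_0 = plaintext = 0x68E77
s_1 = Round(s_0, k_0) = 0x38C62
s_2 = Round(s_1, k_1) = 0xCE53D
s_3 = Round(s_2, k_2) = 0x3C15E
s_4 = Round(s_3, k_3) = 0x4681E
s_5 = Round(s_4, k_4) = 0x83AEF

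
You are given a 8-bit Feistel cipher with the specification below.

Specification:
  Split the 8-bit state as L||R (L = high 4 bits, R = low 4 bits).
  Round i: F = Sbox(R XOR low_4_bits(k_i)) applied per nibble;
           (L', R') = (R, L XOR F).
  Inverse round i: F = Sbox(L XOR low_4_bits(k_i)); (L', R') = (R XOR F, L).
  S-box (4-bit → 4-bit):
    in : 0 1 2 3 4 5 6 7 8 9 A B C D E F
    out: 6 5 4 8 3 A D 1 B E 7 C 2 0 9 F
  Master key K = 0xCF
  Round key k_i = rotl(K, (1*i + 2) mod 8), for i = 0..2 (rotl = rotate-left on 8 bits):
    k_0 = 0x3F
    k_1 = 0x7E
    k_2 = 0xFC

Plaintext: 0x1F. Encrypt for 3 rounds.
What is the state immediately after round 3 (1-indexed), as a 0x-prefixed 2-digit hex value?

s_0 = plaintext = 0x1F
s_1 = Round(s_0, k_0) = 0xF7
s_2 = Round(s_1, k_1) = 0x71
s_3 = Round(s_2, k_2) = 0x17

0x17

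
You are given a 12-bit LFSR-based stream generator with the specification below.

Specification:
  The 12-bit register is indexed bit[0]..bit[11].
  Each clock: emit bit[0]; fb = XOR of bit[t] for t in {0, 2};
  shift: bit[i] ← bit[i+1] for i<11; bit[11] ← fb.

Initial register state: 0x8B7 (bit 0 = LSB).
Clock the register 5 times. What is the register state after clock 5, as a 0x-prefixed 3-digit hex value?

0xD45

reg_0 = 0x8B7
clock 1: out=1, reg = 0x45B
clock 2: out=1, reg = 0xA2D
clock 3: out=1, reg = 0x516
clock 4: out=0, reg = 0xA8B
clock 5: out=1, reg = 0xD45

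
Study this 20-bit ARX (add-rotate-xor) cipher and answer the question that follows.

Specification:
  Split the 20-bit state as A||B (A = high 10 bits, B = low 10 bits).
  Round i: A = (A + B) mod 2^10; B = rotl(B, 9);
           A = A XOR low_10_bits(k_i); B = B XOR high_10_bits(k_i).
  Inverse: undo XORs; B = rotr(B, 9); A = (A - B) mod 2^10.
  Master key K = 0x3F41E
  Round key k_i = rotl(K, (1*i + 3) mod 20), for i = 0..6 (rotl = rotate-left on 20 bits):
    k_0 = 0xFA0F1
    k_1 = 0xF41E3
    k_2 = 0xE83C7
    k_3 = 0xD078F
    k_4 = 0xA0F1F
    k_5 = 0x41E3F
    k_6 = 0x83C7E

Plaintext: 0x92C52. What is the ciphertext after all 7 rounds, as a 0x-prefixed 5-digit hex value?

0xEC5FF

s_0 = plaintext = 0x92C52
s_1 = Round(s_0, k_0) = 0x9B3C1
s_2 = Round(s_1, k_1) = 0xF3830
s_3 = Round(s_2, k_2) = 0x0E7B8
s_4 = Round(s_3, k_3) = 0x1FA9D
s_5 = Round(s_4, k_4) = 0x011CD
s_6 = Round(s_5, k_5) = 0xFBBE1
s_7 = Round(s_6, k_6) = 0xEC5FF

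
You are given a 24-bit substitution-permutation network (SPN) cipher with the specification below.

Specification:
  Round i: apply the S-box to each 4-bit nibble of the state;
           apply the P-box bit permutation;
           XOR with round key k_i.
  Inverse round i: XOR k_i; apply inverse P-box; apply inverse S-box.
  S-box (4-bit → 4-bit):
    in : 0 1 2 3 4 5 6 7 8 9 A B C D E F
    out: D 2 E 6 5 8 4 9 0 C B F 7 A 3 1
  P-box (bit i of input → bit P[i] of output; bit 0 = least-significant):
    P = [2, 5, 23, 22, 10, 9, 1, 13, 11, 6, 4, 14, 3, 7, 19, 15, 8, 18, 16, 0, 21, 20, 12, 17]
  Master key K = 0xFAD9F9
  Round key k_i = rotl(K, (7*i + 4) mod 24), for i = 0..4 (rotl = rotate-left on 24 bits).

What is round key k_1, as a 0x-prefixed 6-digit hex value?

K = 0xFAD9F9
k_0 = rotl(K, (7*0+4) mod 24) = rotl(K, 4) = 0xAD9F9F
k_1 = rotl(K, (7*1+4) mod 24) = rotl(K, 11) = 0xCFCFD6

0xCFCFD6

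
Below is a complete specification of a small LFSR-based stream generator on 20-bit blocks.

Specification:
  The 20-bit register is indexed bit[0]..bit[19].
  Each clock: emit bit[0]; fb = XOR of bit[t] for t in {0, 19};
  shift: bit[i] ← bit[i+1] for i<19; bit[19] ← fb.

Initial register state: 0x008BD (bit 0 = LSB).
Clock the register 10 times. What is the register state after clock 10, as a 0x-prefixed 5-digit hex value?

reg_0 = 0x008BD
clock 1: out=1, reg = 0x8045E
clock 2: out=0, reg = 0xC022F
clock 3: out=1, reg = 0x60117
clock 4: out=1, reg = 0xB008B
clock 5: out=1, reg = 0x58045
clock 6: out=1, reg = 0xAC022
clock 7: out=0, reg = 0xD6011
clock 8: out=1, reg = 0x6B008
clock 9: out=0, reg = 0x35804
clock 10: out=0, reg = 0x1AC02

0x1AC02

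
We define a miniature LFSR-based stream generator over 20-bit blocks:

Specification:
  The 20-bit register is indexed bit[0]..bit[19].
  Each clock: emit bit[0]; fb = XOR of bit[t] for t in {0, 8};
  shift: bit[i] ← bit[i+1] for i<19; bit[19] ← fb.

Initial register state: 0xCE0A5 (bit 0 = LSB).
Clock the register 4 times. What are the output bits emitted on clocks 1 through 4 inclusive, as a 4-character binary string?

1010

reg_0 = 0xCE0A5
clock 1: out=1, reg = 0xE7052
clock 2: out=0, reg = 0x73829
clock 3: out=1, reg = 0xB9C14
clock 4: out=0, reg = 0x5CE0A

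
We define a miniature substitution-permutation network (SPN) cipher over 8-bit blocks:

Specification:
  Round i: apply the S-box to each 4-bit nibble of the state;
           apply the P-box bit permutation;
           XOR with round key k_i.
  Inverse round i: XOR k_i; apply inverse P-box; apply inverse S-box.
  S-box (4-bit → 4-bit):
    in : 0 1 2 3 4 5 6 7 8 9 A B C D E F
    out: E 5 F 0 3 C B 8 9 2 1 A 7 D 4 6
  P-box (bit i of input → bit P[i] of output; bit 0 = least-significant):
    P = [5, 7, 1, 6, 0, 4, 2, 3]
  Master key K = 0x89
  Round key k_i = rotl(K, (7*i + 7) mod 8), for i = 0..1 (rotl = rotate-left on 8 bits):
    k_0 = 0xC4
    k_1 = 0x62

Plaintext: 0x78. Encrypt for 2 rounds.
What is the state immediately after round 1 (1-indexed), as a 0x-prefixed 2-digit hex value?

0xAC

s_0 = plaintext = 0x78
s_1 = Round(s_0, k_0) = 0xAC
s_2 = Round(s_1, k_1) = 0xC1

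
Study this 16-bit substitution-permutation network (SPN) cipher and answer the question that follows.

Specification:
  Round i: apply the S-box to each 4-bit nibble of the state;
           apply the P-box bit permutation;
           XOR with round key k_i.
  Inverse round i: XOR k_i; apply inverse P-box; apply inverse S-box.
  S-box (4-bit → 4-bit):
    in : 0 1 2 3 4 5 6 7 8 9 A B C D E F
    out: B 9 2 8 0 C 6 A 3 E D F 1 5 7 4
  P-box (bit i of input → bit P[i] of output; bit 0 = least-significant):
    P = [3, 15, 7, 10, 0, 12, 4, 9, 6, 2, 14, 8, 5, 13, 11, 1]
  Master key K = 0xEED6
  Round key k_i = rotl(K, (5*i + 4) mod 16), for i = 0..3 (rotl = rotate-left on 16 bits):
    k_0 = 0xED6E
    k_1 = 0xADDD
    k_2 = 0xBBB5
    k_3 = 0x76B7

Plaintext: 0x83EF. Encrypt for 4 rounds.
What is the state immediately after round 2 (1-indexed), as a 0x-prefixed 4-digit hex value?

0xA52C

s_0 = plaintext = 0x83EF
s_1 = Round(s_0, k_0) = 0xDCDF
s_2 = Round(s_1, k_1) = 0xA52C
s_3 = Round(s_2, k_2) = 0xE29F
s_4 = Round(s_3, k_3) = 0x4C03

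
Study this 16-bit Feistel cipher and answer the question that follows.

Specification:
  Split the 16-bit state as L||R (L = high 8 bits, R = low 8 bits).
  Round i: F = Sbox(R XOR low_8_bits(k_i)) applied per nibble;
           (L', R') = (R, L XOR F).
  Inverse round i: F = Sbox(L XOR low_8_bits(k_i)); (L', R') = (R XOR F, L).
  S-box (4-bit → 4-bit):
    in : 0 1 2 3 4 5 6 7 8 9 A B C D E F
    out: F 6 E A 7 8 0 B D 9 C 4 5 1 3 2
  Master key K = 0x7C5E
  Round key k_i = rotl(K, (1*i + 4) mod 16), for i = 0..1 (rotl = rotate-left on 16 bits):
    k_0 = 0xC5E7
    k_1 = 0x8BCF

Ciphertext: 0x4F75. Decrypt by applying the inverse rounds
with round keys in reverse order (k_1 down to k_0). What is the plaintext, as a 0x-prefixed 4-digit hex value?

0x3EAA

s_0 = ciphertext = 0x4F75
s_1 = InvRound(s_0, k_1) = 0xAA4F
s_2 = InvRound(s_1, k_0) = 0x3EAA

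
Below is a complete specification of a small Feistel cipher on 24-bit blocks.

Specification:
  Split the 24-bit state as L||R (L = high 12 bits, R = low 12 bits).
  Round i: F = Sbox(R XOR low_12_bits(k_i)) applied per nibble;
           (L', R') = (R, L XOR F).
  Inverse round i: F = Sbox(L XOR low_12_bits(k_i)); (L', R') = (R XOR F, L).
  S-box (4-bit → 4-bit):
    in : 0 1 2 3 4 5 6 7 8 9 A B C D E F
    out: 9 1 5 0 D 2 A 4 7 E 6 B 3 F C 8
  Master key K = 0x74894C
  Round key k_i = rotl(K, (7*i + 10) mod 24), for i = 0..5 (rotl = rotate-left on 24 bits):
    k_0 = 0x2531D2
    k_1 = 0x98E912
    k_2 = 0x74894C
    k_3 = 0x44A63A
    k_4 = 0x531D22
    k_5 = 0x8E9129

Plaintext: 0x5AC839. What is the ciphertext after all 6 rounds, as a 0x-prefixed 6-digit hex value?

0x827AC9

s_0 = plaintext = 0x5AC839
s_1 = Round(s_0, k_0) = 0x839B67
s_2 = Round(s_1, k_1) = 0xB67D7B
s_3 = Round(s_2, k_2) = 0xD7B663
s_4 = Round(s_3, k_3) = 0x663455
s_5 = Round(s_4, k_4) = 0x455827
s_6 = Round(s_5, k_5) = 0x827AC9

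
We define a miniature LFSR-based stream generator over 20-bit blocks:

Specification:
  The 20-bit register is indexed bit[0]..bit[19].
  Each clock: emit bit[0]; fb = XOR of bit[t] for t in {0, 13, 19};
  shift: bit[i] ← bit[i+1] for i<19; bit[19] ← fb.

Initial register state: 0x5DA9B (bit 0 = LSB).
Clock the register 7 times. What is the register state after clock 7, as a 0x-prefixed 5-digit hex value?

reg_0 = 0x5DA9B
clock 1: out=1, reg = 0xAED4D
clock 2: out=1, reg = 0xD76A6
clock 3: out=0, reg = 0x6BB53
clock 4: out=1, reg = 0x35DA9
clock 5: out=1, reg = 0x9AED4
clock 6: out=0, reg = 0x4D76A
clock 7: out=0, reg = 0x26BB5

0x26BB5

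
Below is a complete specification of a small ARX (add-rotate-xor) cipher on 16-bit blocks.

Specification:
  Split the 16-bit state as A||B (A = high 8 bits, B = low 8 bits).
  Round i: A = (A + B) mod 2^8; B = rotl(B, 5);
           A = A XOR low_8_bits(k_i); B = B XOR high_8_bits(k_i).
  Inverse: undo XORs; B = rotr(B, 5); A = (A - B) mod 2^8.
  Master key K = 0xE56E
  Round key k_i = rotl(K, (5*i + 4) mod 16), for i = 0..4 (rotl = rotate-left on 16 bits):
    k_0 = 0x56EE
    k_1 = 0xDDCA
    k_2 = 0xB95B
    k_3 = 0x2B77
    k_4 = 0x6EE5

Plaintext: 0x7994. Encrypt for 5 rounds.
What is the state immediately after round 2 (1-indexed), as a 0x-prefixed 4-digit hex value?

0x6D45

s_0 = plaintext = 0x7994
s_1 = Round(s_0, k_0) = 0xE3C4
s_2 = Round(s_1, k_1) = 0x6D45
s_3 = Round(s_2, k_2) = 0xE911
s_4 = Round(s_3, k_3) = 0x8D09
s_5 = Round(s_4, k_4) = 0x734F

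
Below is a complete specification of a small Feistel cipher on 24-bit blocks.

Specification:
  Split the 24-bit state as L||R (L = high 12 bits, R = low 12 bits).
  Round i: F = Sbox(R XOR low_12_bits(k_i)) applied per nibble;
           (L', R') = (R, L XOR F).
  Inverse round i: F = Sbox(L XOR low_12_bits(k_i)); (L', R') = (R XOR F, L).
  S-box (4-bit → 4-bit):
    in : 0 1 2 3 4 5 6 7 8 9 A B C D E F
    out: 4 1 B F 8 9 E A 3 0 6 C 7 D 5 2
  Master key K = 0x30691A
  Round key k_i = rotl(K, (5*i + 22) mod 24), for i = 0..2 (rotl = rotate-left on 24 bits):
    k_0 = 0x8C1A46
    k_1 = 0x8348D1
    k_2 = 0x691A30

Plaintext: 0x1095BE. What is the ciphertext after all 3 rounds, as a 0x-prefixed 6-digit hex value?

s_0 = plaintext = 0x1095BE
s_1 = Round(s_0, k_0) = 0x5BE32A
s_2 = Round(s_1, k_1) = 0x32A992
s_3 = Round(s_2, k_2) = 0x992C41

0x992C41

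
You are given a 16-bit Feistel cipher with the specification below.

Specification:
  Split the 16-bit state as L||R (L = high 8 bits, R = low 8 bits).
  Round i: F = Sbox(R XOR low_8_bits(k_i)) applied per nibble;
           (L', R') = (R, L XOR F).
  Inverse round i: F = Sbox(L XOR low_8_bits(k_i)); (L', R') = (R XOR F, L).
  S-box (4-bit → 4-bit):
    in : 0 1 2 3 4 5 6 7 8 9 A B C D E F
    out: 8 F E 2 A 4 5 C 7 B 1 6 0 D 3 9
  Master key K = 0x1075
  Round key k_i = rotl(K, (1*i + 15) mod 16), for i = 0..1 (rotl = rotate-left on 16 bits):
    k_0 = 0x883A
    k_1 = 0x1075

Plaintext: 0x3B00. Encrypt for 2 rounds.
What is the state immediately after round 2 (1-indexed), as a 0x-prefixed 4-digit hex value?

s_0 = plaintext = 0x3B00
s_1 = Round(s_0, k_0) = 0x001A
s_2 = Round(s_1, k_1) = 0x1A59

0x1A59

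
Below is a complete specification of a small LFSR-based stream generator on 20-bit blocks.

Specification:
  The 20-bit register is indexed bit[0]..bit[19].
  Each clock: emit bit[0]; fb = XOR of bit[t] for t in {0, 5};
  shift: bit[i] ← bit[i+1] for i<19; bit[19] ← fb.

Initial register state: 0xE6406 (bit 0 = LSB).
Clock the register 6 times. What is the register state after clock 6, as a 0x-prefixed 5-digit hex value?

reg_0 = 0xE6406
clock 1: out=0, reg = 0x73203
clock 2: out=1, reg = 0xB9901
clock 3: out=1, reg = 0xDCC80
clock 4: out=0, reg = 0x6E640
clock 5: out=0, reg = 0x37320
clock 6: out=0, reg = 0x9B990

0x9B990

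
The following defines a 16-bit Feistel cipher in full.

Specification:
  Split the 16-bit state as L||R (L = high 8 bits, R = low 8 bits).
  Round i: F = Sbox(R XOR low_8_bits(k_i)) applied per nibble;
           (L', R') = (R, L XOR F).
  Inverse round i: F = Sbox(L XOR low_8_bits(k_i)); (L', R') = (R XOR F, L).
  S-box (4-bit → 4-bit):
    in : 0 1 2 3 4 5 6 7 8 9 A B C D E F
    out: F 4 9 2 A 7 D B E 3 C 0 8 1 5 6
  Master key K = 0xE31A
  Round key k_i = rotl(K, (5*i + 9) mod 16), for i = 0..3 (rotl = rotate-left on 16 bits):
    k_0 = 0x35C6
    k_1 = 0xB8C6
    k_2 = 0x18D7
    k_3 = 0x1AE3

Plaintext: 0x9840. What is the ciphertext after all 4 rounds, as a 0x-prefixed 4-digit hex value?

0x4286

s_0 = plaintext = 0x9840
s_1 = Round(s_0, k_0) = 0x4075
s_2 = Round(s_1, k_1) = 0x7542
s_3 = Round(s_2, k_2) = 0x4242
s_4 = Round(s_3, k_3) = 0x4286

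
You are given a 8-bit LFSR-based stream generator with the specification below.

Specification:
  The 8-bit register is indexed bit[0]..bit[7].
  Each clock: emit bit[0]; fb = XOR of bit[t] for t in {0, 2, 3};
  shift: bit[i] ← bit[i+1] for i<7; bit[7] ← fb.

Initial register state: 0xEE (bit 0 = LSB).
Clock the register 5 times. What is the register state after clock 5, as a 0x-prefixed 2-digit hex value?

0x47

reg_0 = 0xEE
clock 1: out=0, reg = 0x77
clock 2: out=1, reg = 0x3B
clock 3: out=1, reg = 0x1D
clock 4: out=1, reg = 0x8E
clock 5: out=0, reg = 0x47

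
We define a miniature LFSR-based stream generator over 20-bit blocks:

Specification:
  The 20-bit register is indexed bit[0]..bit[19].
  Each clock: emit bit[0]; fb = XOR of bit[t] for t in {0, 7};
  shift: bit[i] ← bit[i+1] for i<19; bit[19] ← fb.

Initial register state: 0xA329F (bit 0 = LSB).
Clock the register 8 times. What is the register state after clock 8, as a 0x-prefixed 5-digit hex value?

0xFAA32

reg_0 = 0xA329F
clock 1: out=1, reg = 0x5194F
clock 2: out=1, reg = 0xA8CA7
clock 3: out=1, reg = 0x54653
clock 4: out=1, reg = 0xAA329
clock 5: out=1, reg = 0xD5194
clock 6: out=0, reg = 0xEA8CA
clock 7: out=0, reg = 0xF5465
clock 8: out=1, reg = 0xFAA32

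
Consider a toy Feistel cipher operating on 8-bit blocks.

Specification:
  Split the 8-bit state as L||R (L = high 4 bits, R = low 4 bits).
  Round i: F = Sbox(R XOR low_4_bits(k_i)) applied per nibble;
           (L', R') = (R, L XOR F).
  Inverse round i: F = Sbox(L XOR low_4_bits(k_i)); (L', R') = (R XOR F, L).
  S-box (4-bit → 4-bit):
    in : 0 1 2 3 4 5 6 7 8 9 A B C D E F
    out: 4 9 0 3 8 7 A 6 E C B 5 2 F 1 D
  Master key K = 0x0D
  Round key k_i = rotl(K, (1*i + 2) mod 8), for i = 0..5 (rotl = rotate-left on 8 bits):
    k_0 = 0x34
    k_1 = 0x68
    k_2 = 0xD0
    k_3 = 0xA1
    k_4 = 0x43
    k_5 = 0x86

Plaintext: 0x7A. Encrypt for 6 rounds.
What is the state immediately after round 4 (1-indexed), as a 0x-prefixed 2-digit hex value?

s_0 = plaintext = 0x7A
s_1 = Round(s_0, k_0) = 0xA6
s_2 = Round(s_1, k_1) = 0x6B
s_3 = Round(s_2, k_2) = 0xB3
s_4 = Round(s_3, k_3) = 0x3B
s_5 = Round(s_4, k_4) = 0xBD
s_6 = Round(s_5, k_5) = 0xDE

0x3B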